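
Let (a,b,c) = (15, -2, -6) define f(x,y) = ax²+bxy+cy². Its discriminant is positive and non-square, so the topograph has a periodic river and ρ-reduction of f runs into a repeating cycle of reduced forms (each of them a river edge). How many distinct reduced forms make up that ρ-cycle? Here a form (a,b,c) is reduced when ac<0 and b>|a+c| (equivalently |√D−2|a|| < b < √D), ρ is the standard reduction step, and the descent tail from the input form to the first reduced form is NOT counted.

D = 364, ⌊√D⌋ = 19
descent: ρ → (-6,14,7)  [lands on river]
river: ρ → (7,14,-6)
river: ρ → (-6,10,11)
river: ρ → (11,12,-5)
river: ρ → (-5,18,2)
river: ρ → (2,18,-5)
river: ρ → (-5,12,11)
river: ρ → (11,10,-6)
ρ-cycle length = 8 (tail of 1 descent step not counted)

8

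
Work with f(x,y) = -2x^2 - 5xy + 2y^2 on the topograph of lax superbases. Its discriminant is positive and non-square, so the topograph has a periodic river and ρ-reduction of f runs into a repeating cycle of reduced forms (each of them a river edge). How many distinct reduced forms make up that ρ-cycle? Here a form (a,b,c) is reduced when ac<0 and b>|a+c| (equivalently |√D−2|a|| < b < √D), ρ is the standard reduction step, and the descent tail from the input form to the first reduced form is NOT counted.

D = 41, ⌊√D⌋ = 6
descent: ρ → (2,5,-2)  [lands on river]
river: ρ → (-2,3,4)
river: ρ → (4,5,-1)
river: ρ → (-1,5,4)
river: ρ → (4,3,-2)
river: ρ → (-2,5,2)
river: ρ → (2,3,-4)
river: ρ → (-4,5,1)
river: ρ → (1,5,-4)
river: ρ → (-4,3,2)
ρ-cycle length = 10 (tail of 1 descent step not counted)

10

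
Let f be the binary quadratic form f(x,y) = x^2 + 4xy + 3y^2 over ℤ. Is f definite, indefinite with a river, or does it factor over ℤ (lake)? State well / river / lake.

D = b²−4ac = 4² − 4·1·3 = 4
D = 2² is a perfect square ⇒ form factors over ℤ ⇒ lakes

lake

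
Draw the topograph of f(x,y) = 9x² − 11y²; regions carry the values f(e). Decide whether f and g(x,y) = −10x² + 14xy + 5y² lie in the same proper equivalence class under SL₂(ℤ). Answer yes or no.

D₁ = 396, D₂ = 396
river cycle of f (length 2): (9, 18, -2), (-2, 18, 9)
river cycle of g (length 4): (5, 16, -7), (-7, 12, 9), (9, 6, -10), (-10, 14, 5)
cycles differ ⇒ inequivalent

no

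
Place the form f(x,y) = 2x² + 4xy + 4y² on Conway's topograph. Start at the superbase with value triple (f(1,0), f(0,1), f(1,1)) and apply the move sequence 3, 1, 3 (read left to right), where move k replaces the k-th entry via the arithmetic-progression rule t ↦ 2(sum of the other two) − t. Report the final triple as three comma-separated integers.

start (2,4,10) = (f(1,0),f(0,1),f(1,1))
replace slot 3: 2·(2+4) − 10 = 2 → (2,4,2)
replace slot 1: 2·(4+2) − 2 = 10 → (10,4,2)
replace slot 3: 2·(10+4) − 2 = 26 → (10,4,26)

10,4,26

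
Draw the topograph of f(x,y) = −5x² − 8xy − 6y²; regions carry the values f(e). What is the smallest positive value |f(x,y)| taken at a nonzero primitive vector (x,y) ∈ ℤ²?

translate: b→-2 (≡8 mod 10), so (5,8,6)→(5,-2,3)
flip: (5,-2,3)→(3,2,5)
reduced (well bottom): (3,2,5) with a≤c, −a<b≤a
well minimum |f| = |-3| = 3 (negative-definite)

3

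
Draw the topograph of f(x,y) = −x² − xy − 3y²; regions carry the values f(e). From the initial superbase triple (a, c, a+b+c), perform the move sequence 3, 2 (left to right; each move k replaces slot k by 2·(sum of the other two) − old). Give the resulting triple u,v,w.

start (-1,-3,-5) = (f(1,0),f(0,1),f(1,1))
replace slot 3: 2·((-1)+(-3)) − (-5) = -3 → (-1,-3,-3)
replace slot 2: 2·((-1)+(-3)) − (-3) = -5 → (-1,-5,-3)

-1,-5,-3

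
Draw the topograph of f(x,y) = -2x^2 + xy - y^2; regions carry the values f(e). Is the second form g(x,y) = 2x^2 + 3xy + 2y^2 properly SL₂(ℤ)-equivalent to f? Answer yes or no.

D₁ = -7, D₂ = -7
f is negative-definite; reduce −f:
−f: flip: (2,-1,1)→(1,1,2)
−f: reduced (well bottom): (1,1,2) with a≤c, −a<b≤a
flip sign back: reduced form of f is (-1,-1,-2)
g: translate: b→-1 (≡3 mod 4), so (2,3,2)→(2,-1,1)
g: flip: (2,-1,1)→(1,1,2)
g: reduced (well bottom): (1,1,2) with a≤c, −a<b≤a
reduced forms (-1, -1, -2) vs (1, 1, 2) ⇒ inequivalent

no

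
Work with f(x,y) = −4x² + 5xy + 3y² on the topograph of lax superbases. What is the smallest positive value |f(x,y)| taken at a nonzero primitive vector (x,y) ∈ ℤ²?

river: ρ → (3,7,-2)
river: ρ → (-2,5,6)
river: ρ → (6,7,-1)
river: ρ → (-1,7,6)
river: ρ → (6,5,-2)
river: ρ → (-2,7,3)
river: ρ → (3,5,-4)
river: ρ → (-4,3,4)
river: ρ → (4,5,-3)
river: ρ → (-3,7,2)
river: ρ → (2,5,-6)
river: ρ → (-6,7,1)
river: ρ → (1,7,-6)
river: ρ → (-6,5,2)
river: ρ → (2,7,-3)
river: ρ → (-3,5,4)
river: ρ → (4,3,-4)
river: ρ → (-4,5,3)
closes: descent 0, river 18
min |a| on river = 1

1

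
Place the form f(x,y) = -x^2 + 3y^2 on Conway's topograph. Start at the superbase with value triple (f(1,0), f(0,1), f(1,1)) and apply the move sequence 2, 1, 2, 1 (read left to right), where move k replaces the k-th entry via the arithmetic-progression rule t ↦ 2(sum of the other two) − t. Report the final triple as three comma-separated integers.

start (-1,3,2) = (f(1,0),f(0,1),f(1,1))
replace slot 2: 2·((-1)+2) − 3 = -1 → (-1,-1,2)
replace slot 1: 2·((-1)+2) − (-1) = 3 → (3,-1,2)
replace slot 2: 2·(3+2) − (-1) = 11 → (3,11,2)
replace slot 1: 2·(11+2) − 3 = 23 → (23,11,2)

23,11,2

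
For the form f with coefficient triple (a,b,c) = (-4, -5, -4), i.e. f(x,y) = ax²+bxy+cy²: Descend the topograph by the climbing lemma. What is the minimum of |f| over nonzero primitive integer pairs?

translate: b→-3 (≡5 mod 8), so (4,5,4)→(4,-3,3)
flip: (4,-3,3)→(3,3,4)
reduced (well bottom): (3,3,4) with a≤c, −a<b≤a
well minimum |f| = |-3| = 3 (negative-definite)

3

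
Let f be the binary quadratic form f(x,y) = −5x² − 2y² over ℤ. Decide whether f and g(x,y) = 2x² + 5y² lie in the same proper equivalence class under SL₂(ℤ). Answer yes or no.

D₁ = -40, D₂ = -40
f is negative-definite; reduce −f:
−f: flip: (5,0,2)→(2,0,5)
−f: reduced (well bottom): (2,0,5) with a≤c, −a<b≤a
flip sign back: reduced form of f is (-2,0,-5)
g: reduced (well bottom): (2,0,5) with a≤c, −a<b≤a
reduced forms (-2, 0, -5) vs (2, 0, 5) ⇒ inequivalent

no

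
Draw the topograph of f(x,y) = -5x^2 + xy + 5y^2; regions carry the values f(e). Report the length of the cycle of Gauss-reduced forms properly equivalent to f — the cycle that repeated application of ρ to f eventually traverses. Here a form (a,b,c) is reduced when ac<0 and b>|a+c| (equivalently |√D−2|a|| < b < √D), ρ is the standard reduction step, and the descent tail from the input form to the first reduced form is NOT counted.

D = 101, ⌊√D⌋ = 10
river: ρ → (5,9,-1)
river: ρ → (-1,9,5)
river: ρ → (5,1,-5)
river: ρ → (-5,9,1)
river: ρ → (1,9,-5)
river: ρ → (-5,1,5)
ρ-cycle length = 6 (tail of 0 descent steps not counted)

6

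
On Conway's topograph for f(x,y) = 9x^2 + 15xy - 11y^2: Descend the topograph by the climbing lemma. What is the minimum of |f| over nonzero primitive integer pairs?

river: ρ → (-11,7,13)
river: ρ → (13,19,-5)
river: ρ → (-5,21,9)
river: ρ → (9,15,-11)
closes: descent 0, river 4
min |a| on river = 5

5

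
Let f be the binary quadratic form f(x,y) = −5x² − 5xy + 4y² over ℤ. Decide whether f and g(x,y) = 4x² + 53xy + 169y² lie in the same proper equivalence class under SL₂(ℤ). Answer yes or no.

D₁ = 105, D₂ = 105
river cycle of f (length 6): (4, 5, -5), (-5, 5, 4), (4, 3, -6), (-6, 9, 1), (1, 9, -6), (-6, 3, 4)
river cycle of g (length 6): (4, 5, -5), (-5, 5, 4), (4, 3, -6), (-6, 9, 1), (1, 9, -6), (-6, 3, 4)
cycles coincide ⇒ equivalent

yes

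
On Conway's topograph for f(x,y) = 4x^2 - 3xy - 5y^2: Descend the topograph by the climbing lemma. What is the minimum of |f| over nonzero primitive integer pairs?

descent: ρ → (-5,3,4)  [lands on river]
river: ρ → (4,5,-4)
river: ρ → (-4,3,5)
river: ρ → (5,7,-2)
river: ρ → (-2,9,1)
river: ρ → (1,9,-2)
river: ρ → (-2,7,5)
river: ρ → (5,3,-4)
river: ρ → (-4,5,4)
river: ρ → (4,3,-5)
river: ρ → (-5,7,2)
river: ρ → (2,9,-1)
river: ρ → (-1,9,2)
river: ρ → (2,7,-5)
closes: descent 1, river 14
min |a| on river = 1

1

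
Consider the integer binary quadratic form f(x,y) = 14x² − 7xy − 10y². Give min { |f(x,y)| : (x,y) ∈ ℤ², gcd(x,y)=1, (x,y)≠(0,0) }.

descent: ρ → (-10,7,14)  [lands on river]
river: ρ → (14,21,-3)
river: ρ → (-3,21,14)
river: ρ → (14,7,-10)
river: ρ → (-10,13,11)
river: ρ → (11,9,-12)
river: ρ → (-12,15,8)
river: ρ → (8,17,-10)
river: ρ → (-10,23,2)
river: ρ → (2,21,-21)
river: ρ → (-21,21,2)
river: ρ → (2,23,-10)
river: ρ → (-10,17,8)
river: ρ → (8,15,-12)
river: ρ → (-12,9,11)
river: ρ → (11,13,-10)
closes: descent 1, river 16
min |a| on river = 2

2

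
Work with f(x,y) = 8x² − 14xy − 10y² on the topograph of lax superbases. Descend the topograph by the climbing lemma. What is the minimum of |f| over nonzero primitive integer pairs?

descent: ρ → (-10,14,8)  [lands on river]
river: ρ → (8,18,-6)
river: ρ → (-6,18,8)
river: ρ → (8,14,-10)
river: ρ → (-10,6,12)
river: ρ → (12,18,-4)
river: ρ → (-4,22,2)
river: ρ → (2,22,-4)
river: ρ → (-4,18,12)
river: ρ → (12,6,-10)
closes: descent 1, river 10
min |a| on river = 2

2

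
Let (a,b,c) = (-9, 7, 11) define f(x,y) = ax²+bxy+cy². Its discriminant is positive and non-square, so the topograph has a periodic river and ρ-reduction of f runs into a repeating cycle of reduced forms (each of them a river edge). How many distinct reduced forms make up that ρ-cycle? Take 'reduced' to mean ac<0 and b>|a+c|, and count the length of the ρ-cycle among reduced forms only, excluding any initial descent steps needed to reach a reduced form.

D = 445, ⌊√D⌋ = 21
river: ρ → (11,15,-5)
river: ρ → (-5,15,11)
river: ρ → (11,7,-9)
river: ρ → (-9,11,9)
river: ρ → (9,7,-11)
river: ρ → (-11,15,5)
river: ρ → (5,15,-11)
river: ρ → (-11,7,9)
river: ρ → (9,11,-9)
river: ρ → (-9,7,11)
ρ-cycle length = 10 (tail of 0 descent steps not counted)

10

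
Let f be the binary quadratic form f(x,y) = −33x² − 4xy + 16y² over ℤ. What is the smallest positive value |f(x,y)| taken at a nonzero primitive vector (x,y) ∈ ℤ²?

descent: ρ → (16,36,-13)  [lands on river]
river: ρ → (-13,42,7)
river: ρ → (7,42,-13)
river: ρ → (-13,36,16)
river: ρ → (16,28,-21)
river: ρ → (-21,14,23)
river: ρ → (23,32,-12)
river: ρ → (-12,40,11)
river: ρ → (11,26,-33)
river: ρ → (-33,40,4)
river: ρ → (4,40,-33)
river: ρ → (-33,26,11)
river: ρ → (11,40,-12)
river: ρ → (-12,32,23)
river: ρ → (23,14,-21)
river: ρ → (-21,28,16)
closes: descent 1, river 16
min |a| on river = 4

4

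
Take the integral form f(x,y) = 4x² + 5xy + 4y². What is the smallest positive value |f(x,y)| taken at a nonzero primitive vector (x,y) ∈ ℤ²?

translate: b→-3 (≡5 mod 8), so (4,5,4)→(4,-3,3)
flip: (4,-3,3)→(3,3,4)
reduced (well bottom): (3,3,4) with a≤c, −a<b≤a
well minimum = a = 3

3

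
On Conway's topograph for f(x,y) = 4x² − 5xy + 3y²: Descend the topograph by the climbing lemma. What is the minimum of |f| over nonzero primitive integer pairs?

translate: b→3 (≡-5 mod 8), so (4,-5,3)→(4,3,2)
flip: (4,3,2)→(2,-3,4)
translate: b→1 (≡-3 mod 4), so (2,-3,4)→(2,1,3)
reduced (well bottom): (2,1,3) with a≤c, −a<b≤a
well minimum = a = 2

2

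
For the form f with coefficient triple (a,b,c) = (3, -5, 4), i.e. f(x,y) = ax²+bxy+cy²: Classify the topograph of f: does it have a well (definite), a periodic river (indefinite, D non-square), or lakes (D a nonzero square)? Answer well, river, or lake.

D = b²−4ac = (-5)² − 4·3·4 = -23
D < 0 ⇒ definite ⇒ every region one sign ⇒ single well

well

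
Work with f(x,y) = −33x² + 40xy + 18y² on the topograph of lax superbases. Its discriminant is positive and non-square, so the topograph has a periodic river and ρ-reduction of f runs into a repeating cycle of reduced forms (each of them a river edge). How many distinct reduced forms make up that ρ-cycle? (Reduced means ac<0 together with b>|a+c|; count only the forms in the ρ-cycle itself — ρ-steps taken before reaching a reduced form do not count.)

D = 3976, ⌊√D⌋ = 63
river: ρ → (18,32,-41)
river: ρ → (-41,50,9)
river: ρ → (9,58,-17)
river: ρ → (-17,44,30)
river: ρ → (30,16,-31)
river: ρ → (-31,46,15)
river: ρ → (15,44,-34)
river: ρ → (-34,24,25)
river: ρ → (25,26,-33)
river: ρ → (-33,40,18)
ρ-cycle length = 10 (tail of 0 descent steps not counted)

10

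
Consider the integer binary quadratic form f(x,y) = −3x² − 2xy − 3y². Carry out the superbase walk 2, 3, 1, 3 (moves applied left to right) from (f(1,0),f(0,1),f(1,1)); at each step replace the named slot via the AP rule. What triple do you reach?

start (-3,-3,-8) = (f(1,0),f(0,1),f(1,1))
replace slot 2: 2·((-3)+(-8)) − (-3) = -19 → (-3,-19,-8)
replace slot 3: 2·((-3)+(-19)) − (-8) = -36 → (-3,-19,-36)
replace slot 1: 2·((-19)+(-36)) − (-3) = -107 → (-107,-19,-36)
replace slot 3: 2·((-107)+(-19)) − (-36) = -216 → (-107,-19,-216)

-107,-19,-216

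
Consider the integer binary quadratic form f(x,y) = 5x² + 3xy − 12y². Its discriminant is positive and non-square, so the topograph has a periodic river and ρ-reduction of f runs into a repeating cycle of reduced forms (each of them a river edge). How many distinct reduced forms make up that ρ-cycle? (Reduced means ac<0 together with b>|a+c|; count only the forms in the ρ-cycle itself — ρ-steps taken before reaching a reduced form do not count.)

D = 249, ⌊√D⌋ = 15
descent: ρ → (-12,-3,5)
descent: ρ → (5,13,-4)  [lands on river]
river: ρ → (-4,11,8)
river: ρ → (8,5,-7)
river: ρ → (-7,9,6)
river: ρ → (6,15,-1)
river: ρ → (-1,15,6)
river: ρ → (6,9,-7)
river: ρ → (-7,5,8)
river: ρ → (8,11,-4)
river: ρ → (-4,13,5)
river: ρ → (5,7,-10)
river: ρ → (-10,13,2)
river: ρ → (2,15,-3)
river: ρ → (-3,15,2)
river: ρ → (2,13,-10)
river: ρ → (-10,7,5)
ρ-cycle length = 16 (tail of 2 descent steps not counted)

16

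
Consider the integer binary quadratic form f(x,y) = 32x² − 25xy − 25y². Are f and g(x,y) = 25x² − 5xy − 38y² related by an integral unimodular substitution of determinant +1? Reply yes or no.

D₁ = 3825, D₂ = 3825
river cycle of f (length 22): (-25, 25, 32), (32, 39, -18), (-18, 33, 38), (38, 43, -13), (-13, 61, 2), (2, 59, -43), (-43, 27, 18), (18, 45, -25), (-25, 55, 8), (8, 57, -18), … (12 more)
river cycle of g (length 22): (25, 45, -18), (-18, 27, 43), (43, 59, -2), (-2, 61, 13), (13, 43, -38), (-38, 33, 18), (18, 39, -32), (-32, 25, 25), (25, 25, -32), (-32, 39, 18), … (12 more)
cycles differ ⇒ inequivalent

no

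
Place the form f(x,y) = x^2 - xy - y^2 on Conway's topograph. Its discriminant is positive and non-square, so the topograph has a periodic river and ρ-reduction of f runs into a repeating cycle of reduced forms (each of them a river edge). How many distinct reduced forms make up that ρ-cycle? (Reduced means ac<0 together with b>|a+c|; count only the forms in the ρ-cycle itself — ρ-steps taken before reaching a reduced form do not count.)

D = 5, ⌊√D⌋ = 2
descent: ρ → (-1,1,1)  [lands on river]
river: ρ → (1,1,-1)
ρ-cycle length = 2 (tail of 1 descent step not counted)

2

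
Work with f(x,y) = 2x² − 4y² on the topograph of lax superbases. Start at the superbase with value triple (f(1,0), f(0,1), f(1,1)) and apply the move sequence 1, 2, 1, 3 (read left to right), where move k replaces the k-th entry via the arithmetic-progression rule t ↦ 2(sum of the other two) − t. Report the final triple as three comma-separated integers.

start (2,-4,-2) = (f(1,0),f(0,1),f(1,1))
replace slot 1: 2·((-4)+(-2)) − 2 = -14 → (-14,-4,-2)
replace slot 2: 2·((-14)+(-2)) − (-4) = -28 → (-14,-28,-2)
replace slot 1: 2·((-28)+(-2)) − (-14) = -46 → (-46,-28,-2)
replace slot 3: 2·((-46)+(-28)) − (-2) = -146 → (-46,-28,-146)

-46,-28,-146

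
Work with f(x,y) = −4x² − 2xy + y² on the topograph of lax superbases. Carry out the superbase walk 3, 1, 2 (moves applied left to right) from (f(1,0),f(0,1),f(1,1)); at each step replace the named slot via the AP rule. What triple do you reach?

start (-4,1,-5) = (f(1,0),f(0,1),f(1,1))
replace slot 3: 2·((-4)+1) − (-5) = -1 → (-4,1,-1)
replace slot 1: 2·(1+(-1)) − (-4) = 4 → (4,1,-1)
replace slot 2: 2·(4+(-1)) − 1 = 5 → (4,5,-1)

4,5,-1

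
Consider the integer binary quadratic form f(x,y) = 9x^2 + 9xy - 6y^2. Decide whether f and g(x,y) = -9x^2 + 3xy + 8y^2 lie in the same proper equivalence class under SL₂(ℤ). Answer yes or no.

D₁ = 297, D₂ = 297
river cycle of f (length 4): (-6, 15, 3), (3, 15, -6), (-6, 9, 9), (9, 9, -6)
river cycle of g (length 10): (8, 13, -4), (-4, 11, 11), (11, 11, -4), (-4, 13, 8), (8, 3, -9), (-9, 15, 2), (2, 17, -1), (-1, 17, 2), (2, 15, -9), (-9, 3, 8)
cycles differ ⇒ inequivalent

no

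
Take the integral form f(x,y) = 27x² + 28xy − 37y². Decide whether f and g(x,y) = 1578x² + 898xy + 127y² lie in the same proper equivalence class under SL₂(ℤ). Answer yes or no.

D₁ = 4780, D₂ = 4780
river cycle of f (length 20): (-37, 46, 18), (18, 62, -13), (-13, 68, 3), (3, 64, -57), (-57, 50, 10), (10, 50, -57), (-57, 64, 3), (3, 68, -13), (-13, 62, 18), (18, 46, -37), … (10 more)
river cycle of g (length 20): (18, 62, -13), (-13, 68, 3), (3, 64, -57), (-57, 50, 10), (10, 50, -57), (-57, 64, 3), (3, 68, -13), (-13, 62, 18), (18, 46, -37), (-37, 28, 27), … (10 more)
cycles coincide ⇒ equivalent

yes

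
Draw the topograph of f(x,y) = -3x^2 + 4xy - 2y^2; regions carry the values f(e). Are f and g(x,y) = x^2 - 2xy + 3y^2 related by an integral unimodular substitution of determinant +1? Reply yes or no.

D₁ = -8, D₂ = -8
f is negative-definite; reduce −f:
−f: translate: b→2 (≡-4 mod 6), so (3,-4,2)→(3,2,1)
−f: flip: (3,2,1)→(1,-2,3)
−f: translate: b→0 (≡-2 mod 2), so (1,-2,3)→(1,0,2)
−f: reduced (well bottom): (1,0,2) with a≤c, −a<b≤a
flip sign back: reduced form of f is (-1,0,-2)
g: translate: b→0 (≡-2 mod 2), so (1,-2,3)→(1,0,2)
g: reduced (well bottom): (1,0,2) with a≤c, −a<b≤a
reduced forms (-1, 0, -2) vs (1, 0, 2) ⇒ inequivalent

no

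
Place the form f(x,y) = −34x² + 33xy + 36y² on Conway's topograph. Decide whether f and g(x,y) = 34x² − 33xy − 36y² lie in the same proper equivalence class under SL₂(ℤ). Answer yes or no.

D₁ = 5985, D₂ = 5985
river cycle of f (length 22): (36, 39, -31), (-31, 23, 44), (44, 65, -10), (-10, 75, 9), (9, 69, -34), (-34, 67, 11), (11, 65, -40), (-40, 15, 36), (36, 57, -19), (-19, 57, 36), … (12 more)
river cycle of g (length 22): (-36, 33, 34), (34, 35, -35), (-35, 35, 34), (34, 33, -36), (-36, 39, 31), (31, 23, -44), (-44, 65, 10), (10, 75, -9), (-9, 69, 34), (34, 67, -11), … (12 more)
cycles differ ⇒ inequivalent

no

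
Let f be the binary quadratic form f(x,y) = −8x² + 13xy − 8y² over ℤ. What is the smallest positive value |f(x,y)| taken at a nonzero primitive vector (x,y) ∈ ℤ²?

translate: b→3 (≡-13 mod 16), so (8,-13,8)→(8,3,3)
flip: (8,3,3)→(3,-3,8)
translate: b→3 (≡-3 mod 6), so (3,-3,8)→(3,3,8)
reduced (well bottom): (3,3,8) with a≤c, −a<b≤a
well minimum |f| = |-3| = 3 (negative-definite)

3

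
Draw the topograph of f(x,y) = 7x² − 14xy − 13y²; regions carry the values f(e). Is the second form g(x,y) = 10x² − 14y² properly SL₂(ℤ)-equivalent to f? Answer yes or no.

D₁ = 560, D₂ = 560
river cycle of f (length 6): (-13, 14, 7), (7, 14, -13), (-13, 12, 8), (8, 20, -5), (-5, 20, 8), (8, 12, -13)
river cycle of g (length 2): (10, 20, -4), (-4, 20, 10)
cycles differ ⇒ inequivalent

no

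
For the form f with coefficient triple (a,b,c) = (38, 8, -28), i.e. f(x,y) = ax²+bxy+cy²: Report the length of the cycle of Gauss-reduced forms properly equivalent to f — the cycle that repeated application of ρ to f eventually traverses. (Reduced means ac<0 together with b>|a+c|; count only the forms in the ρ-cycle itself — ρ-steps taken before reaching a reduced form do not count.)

D = 4320, ⌊√D⌋ = 65
descent: ρ → (-28,48,18)  [lands on river]
river: ρ → (18,60,-10)
river: ρ → (-10,60,18)
river: ρ → (18,48,-28)
river: ρ → (-28,64,2)
river: ρ → (2,64,-28)
ρ-cycle length = 6 (tail of 1 descent step not counted)

6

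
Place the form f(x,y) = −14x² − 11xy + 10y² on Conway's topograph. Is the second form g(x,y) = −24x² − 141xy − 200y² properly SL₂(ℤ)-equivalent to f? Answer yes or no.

D₁ = 681, D₂ = 681
river cycle of f (length 32): (10, 11, -14), (-14, 17, 7), (7, 25, -2), (-2, 23, 19), (19, 15, -6), (-6, 21, 10), (10, 19, -8), (-8, 13, 16), (16, 19, -5), (-5, 21, 12), … (22 more)
river cycle of g (length 32): (7, 25, -2), (-2, 23, 19), (19, 15, -6), (-6, 21, 10), (10, 19, -8), (-8, 13, 16), (16, 19, -5), (-5, 21, 12), (12, 3, -14), (-14, 25, 1), … (22 more)
cycles coincide ⇒ equivalent

yes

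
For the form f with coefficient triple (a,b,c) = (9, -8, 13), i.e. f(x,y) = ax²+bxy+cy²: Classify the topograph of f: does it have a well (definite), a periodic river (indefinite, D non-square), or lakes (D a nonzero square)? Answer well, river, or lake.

D = b²−4ac = (-8)² − 4·9·13 = -404
D < 0 ⇒ definite ⇒ every region one sign ⇒ single well

well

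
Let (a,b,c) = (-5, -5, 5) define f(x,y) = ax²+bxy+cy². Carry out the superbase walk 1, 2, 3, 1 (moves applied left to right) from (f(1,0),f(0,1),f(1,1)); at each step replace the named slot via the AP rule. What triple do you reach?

start (-5,5,-5) = (f(1,0),f(0,1),f(1,1))
replace slot 1: 2·(5+(-5)) − (-5) = 5 → (5,5,-5)
replace slot 2: 2·(5+(-5)) − 5 = -5 → (5,-5,-5)
replace slot 3: 2·(5+(-5)) − (-5) = 5 → (5,-5,5)
replace slot 1: 2·((-5)+5) − 5 = -5 → (-5,-5,5)

-5,-5,5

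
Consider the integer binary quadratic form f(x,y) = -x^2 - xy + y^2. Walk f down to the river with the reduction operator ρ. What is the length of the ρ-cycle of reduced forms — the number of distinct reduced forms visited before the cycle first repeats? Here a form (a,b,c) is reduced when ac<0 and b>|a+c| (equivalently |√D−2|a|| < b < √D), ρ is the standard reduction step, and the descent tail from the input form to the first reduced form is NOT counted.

D = 5, ⌊√D⌋ = 2
descent: ρ → (1,1,-1)  [lands on river]
river: ρ → (-1,1,1)
ρ-cycle length = 2 (tail of 1 descent step not counted)

2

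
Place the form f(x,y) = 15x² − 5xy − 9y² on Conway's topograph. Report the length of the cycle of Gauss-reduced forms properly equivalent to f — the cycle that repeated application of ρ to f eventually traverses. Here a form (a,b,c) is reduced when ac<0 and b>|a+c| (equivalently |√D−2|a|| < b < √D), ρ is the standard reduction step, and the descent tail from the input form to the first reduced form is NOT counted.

D = 565, ⌊√D⌋ = 23
descent: ρ → (-9,23,1)  [lands on river]
river: ρ → (1,23,-9)
river: ρ → (-9,13,11)
river: ρ → (11,9,-11)
river: ρ → (-11,13,9)
river: ρ → (9,23,-1)
river: ρ → (-1,23,9)
river: ρ → (9,13,-11)
river: ρ → (-11,9,11)
river: ρ → (11,13,-9)
ρ-cycle length = 10 (tail of 1 descent step not counted)

10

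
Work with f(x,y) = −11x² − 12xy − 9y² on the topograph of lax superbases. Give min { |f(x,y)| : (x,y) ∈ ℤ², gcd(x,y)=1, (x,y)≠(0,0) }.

translate: b→-10 (≡12 mod 22), so (11,12,9)→(11,-10,8)
flip: (11,-10,8)→(8,10,11)
translate: b→-6 (≡10 mod 16), so (8,10,11)→(8,-6,9)
reduced (well bottom): (8,-6,9) with a≤c, −a<b≤a
well minimum |f| = |-8| = 8 (negative-definite)

8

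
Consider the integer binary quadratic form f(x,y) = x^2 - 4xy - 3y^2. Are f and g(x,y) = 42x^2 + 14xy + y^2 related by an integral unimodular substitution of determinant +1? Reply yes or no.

D₁ = 28, D₂ = 28
river cycle of f (length 4): (-3, 4, 1), (1, 4, -3), (-3, 2, 2), (2, 2, -3)
river cycle of g (length 4): (1, 4, -3), (-3, 2, 2), (2, 2, -3), (-3, 4, 1)
cycles coincide ⇒ equivalent

yes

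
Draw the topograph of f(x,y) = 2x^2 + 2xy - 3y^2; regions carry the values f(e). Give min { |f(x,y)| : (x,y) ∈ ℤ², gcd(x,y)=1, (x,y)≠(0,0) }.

river: ρ → (-3,4,1)
river: ρ → (1,4,-3)
river: ρ → (-3,2,2)
river: ρ → (2,2,-3)
closes: descent 0, river 4
min |a| on river = 1

1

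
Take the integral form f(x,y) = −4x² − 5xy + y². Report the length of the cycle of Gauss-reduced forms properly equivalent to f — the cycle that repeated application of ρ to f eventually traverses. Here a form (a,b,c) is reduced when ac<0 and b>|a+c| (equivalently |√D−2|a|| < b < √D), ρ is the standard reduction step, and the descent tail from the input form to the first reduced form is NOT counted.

D = 41, ⌊√D⌋ = 6
descent: ρ → (1,5,-4)  [lands on river]
river: ρ → (-4,3,2)
river: ρ → (2,5,-2)
river: ρ → (-2,3,4)
river: ρ → (4,5,-1)
river: ρ → (-1,5,4)
river: ρ → (4,3,-2)
river: ρ → (-2,5,2)
river: ρ → (2,3,-4)
river: ρ → (-4,5,1)
ρ-cycle length = 10 (tail of 1 descent step not counted)

10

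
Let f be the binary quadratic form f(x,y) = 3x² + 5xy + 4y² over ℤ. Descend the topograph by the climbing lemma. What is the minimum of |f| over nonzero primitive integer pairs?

translate: b→-1 (≡5 mod 6), so (3,5,4)→(3,-1,2)
flip: (3,-1,2)→(2,1,3)
reduced (well bottom): (2,1,3) with a≤c, −a<b≤a
well minimum = a = 2

2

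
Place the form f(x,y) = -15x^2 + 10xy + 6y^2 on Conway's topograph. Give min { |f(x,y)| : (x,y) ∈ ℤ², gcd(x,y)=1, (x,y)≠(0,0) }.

river: ρ → (6,14,-11)
river: ρ → (-11,8,9)
river: ρ → (9,10,-10)
river: ρ → (-10,10,9)
river: ρ → (9,8,-11)
river: ρ → (-11,14,6)
river: ρ → (6,10,-15)
river: ρ → (-15,20,1)
river: ρ → (1,20,-15)
river: ρ → (-15,10,6)
closes: descent 0, river 10
min |a| on river = 1

1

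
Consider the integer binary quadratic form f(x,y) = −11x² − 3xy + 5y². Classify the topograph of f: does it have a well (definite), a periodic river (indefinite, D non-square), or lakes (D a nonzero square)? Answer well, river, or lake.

D = b²−4ac = (-3)² − 4·(-11)·5 = 229
D > 0 non-square ⇒ indefinite ⇒ periodic river

river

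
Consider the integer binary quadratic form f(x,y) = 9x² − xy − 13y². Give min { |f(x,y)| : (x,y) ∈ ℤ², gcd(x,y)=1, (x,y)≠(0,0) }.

descent: ρ → (-13,1,9)
descent: ρ → (9,17,-5)  [lands on river]
river: ρ → (-5,13,15)
river: ρ → (15,17,-3)
river: ρ → (-3,19,9)
closes: descent 2, river 4
min |a| on river = 3

3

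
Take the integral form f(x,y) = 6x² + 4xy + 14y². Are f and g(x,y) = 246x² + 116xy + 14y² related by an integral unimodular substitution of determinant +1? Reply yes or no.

D₁ = -320, D₂ = -320
f: reduced (well bottom): (6,4,14) with a≤c, −a<b≤a
g: flip: (246,116,14)→(14,-116,246)
g: translate: b→-4 (≡-116 mod 28), so (14,-116,246)→(14,-4,6)
g: flip: (14,-4,6)→(6,4,14)
g: reduced (well bottom): (6,4,14) with a≤c, −a<b≤a
reduced forms (6, 4, 14) vs (6, 4, 14) ⇒ equivalent

yes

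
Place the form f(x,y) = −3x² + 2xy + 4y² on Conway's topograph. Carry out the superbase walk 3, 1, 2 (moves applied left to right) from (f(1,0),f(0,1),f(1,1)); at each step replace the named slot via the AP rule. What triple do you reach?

start (-3,4,3) = (f(1,0),f(0,1),f(1,1))
replace slot 3: 2·((-3)+4) − 3 = -1 → (-3,4,-1)
replace slot 1: 2·(4+(-1)) − (-3) = 9 → (9,4,-1)
replace slot 2: 2·(9+(-1)) − 4 = 12 → (9,12,-1)

9,12,-1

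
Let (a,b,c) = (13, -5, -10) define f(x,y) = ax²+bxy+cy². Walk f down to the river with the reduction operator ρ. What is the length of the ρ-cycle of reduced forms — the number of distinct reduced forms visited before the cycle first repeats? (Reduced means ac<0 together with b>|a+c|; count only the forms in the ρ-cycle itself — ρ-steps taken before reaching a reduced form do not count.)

D = 545, ⌊√D⌋ = 23
descent: ρ → (-10,5,13)  [lands on river]
river: ρ → (13,21,-2)
river: ρ → (-2,23,2)
river: ρ → (2,21,-13)
river: ρ → (-13,5,10)
river: ρ → (10,15,-8)
river: ρ → (-8,17,8)
river: ρ → (8,15,-10)
ρ-cycle length = 8 (tail of 1 descent step not counted)

8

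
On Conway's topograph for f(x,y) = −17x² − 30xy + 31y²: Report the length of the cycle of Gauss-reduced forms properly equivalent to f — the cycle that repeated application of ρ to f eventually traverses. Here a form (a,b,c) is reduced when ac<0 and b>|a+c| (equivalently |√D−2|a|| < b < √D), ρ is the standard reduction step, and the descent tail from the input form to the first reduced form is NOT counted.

D = 3008, ⌊√D⌋ = 54
descent: ρ → (31,30,-17)  [lands on river]
river: ρ → (-17,38,23)
river: ρ → (23,54,-1)
river: ρ → (-1,54,23)
river: ρ → (23,38,-17)
river: ρ → (-17,30,31)
river: ρ → (31,32,-16)
river: ρ → (-16,32,31)
ρ-cycle length = 8 (tail of 1 descent step not counted)

8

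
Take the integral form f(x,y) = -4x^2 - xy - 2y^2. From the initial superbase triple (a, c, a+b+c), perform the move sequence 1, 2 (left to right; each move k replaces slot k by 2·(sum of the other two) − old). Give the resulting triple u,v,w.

start (-4,-2,-7) = (f(1,0),f(0,1),f(1,1))
replace slot 1: 2·((-2)+(-7)) − (-4) = -14 → (-14,-2,-7)
replace slot 2: 2·((-14)+(-7)) − (-2) = -40 → (-14,-40,-7)

-14,-40,-7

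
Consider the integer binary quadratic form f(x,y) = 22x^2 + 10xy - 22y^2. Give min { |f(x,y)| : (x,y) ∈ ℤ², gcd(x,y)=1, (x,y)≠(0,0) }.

river: ρ → (-22,34,10)
river: ρ → (10,26,-34)
river: ρ → (-34,42,2)
river: ρ → (2,42,-34)
river: ρ → (-34,26,10)
river: ρ → (10,34,-22)
river: ρ → (-22,10,22)
river: ρ → (22,34,-10)
river: ρ → (-10,26,34)
river: ρ → (34,42,-2)
river: ρ → (-2,42,34)
river: ρ → (34,26,-10)
river: ρ → (-10,34,22)
river: ρ → (22,10,-22)
closes: descent 0, river 14
min |a| on river = 2

2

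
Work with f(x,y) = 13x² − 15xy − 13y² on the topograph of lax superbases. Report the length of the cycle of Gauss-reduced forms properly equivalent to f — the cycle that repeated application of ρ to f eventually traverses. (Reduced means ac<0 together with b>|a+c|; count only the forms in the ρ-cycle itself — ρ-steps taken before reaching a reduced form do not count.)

D = 901, ⌊√D⌋ = 30
descent: ρ → (-13,15,13)  [lands on river]
river: ρ → (13,11,-15)
river: ρ → (-15,19,9)
river: ρ → (9,17,-17)
river: ρ → (-17,17,9)
river: ρ → (9,19,-15)
river: ρ → (-15,11,13)
river: ρ → (13,15,-13)
river: ρ → (-13,11,15)
river: ρ → (15,19,-9)
river: ρ → (-9,17,17)
river: ρ → (17,17,-9)
river: ρ → (-9,19,15)
river: ρ → (15,11,-13)
ρ-cycle length = 14 (tail of 1 descent step not counted)

14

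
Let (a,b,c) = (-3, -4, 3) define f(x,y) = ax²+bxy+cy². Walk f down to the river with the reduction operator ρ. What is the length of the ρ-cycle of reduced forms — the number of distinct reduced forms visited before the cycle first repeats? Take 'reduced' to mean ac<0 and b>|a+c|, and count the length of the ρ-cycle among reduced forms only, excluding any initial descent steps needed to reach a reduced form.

D = 52, ⌊√D⌋ = 7
descent: ρ → (3,4,-3)  [lands on river]
river: ρ → (-3,2,4)
river: ρ → (4,6,-1)
river: ρ → (-1,6,4)
river: ρ → (4,2,-3)
river: ρ → (-3,4,3)
river: ρ → (3,2,-4)
river: ρ → (-4,6,1)
river: ρ → (1,6,-4)
river: ρ → (-4,2,3)
ρ-cycle length = 10 (tail of 1 descent step not counted)

10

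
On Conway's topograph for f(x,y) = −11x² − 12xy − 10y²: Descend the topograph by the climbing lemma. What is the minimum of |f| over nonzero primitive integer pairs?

translate: b→-10 (≡12 mod 22), so (11,12,10)→(11,-10,9)
flip: (11,-10,9)→(9,10,11)
translate: b→-8 (≡10 mod 18), so (9,10,11)→(9,-8,10)
reduced (well bottom): (9,-8,10) with a≤c, −a<b≤a
well minimum |f| = |-9| = 9 (negative-definite)

9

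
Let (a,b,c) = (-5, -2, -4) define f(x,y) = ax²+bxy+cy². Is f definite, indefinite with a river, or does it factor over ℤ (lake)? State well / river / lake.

D = b²−4ac = (-2)² − 4·(-5)·(-4) = -76
D < 0 ⇒ definite ⇒ every region one sign ⇒ single well

well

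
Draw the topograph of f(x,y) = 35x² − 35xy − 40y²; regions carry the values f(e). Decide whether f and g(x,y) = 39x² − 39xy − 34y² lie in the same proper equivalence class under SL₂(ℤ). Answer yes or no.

D₁ = 6825, D₂ = 6825
river cycle of f (length 8): (-40, 35, 35), (35, 35, -40), (-40, 45, 30), (30, 75, -10), (-10, 65, 65), (65, 65, -10), (-10, 75, 30), (30, 45, -40)
river cycle of g (length 24): (-34, 39, 39), (39, 39, -34), (-34, 29, 44), (44, 59, -19), (-19, 55, 50), (50, 45, -24), (-24, 51, 44), (44, 37, -31), (-31, 25, 50), (50, 75, -6), … (14 more)
cycles differ ⇒ inequivalent

no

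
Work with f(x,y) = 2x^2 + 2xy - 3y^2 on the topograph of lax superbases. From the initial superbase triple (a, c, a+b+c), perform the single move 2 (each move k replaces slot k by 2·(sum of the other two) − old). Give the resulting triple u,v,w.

start (2,-3,1) = (f(1,0),f(0,1),f(1,1))
replace slot 2: 2·(2+1) − (-3) = 9 → (2,9,1)

2,9,1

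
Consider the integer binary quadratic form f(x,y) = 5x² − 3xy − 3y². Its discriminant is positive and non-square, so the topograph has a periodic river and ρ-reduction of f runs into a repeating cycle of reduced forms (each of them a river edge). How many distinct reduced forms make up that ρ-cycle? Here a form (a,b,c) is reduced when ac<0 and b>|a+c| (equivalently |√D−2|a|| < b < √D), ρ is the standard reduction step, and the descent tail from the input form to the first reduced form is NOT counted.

D = 69, ⌊√D⌋ = 8
descent: ρ → (-3,3,5)  [lands on river]
river: ρ → (5,7,-1)
river: ρ → (-1,7,5)
river: ρ → (5,3,-3)
ρ-cycle length = 4 (tail of 1 descent step not counted)

4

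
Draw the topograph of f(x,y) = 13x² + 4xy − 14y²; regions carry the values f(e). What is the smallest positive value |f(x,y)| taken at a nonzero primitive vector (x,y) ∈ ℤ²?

river: ρ → (-14,24,3)
river: ρ → (3,24,-14)
river: ρ → (-14,4,13)
river: ρ → (13,22,-5)
river: ρ → (-5,18,21)
river: ρ → (21,24,-2)
river: ρ → (-2,24,21)
river: ρ → (21,18,-5)
river: ρ → (-5,22,13)
river: ρ → (13,4,-14)
closes: descent 0, river 10
min |a| on river = 2

2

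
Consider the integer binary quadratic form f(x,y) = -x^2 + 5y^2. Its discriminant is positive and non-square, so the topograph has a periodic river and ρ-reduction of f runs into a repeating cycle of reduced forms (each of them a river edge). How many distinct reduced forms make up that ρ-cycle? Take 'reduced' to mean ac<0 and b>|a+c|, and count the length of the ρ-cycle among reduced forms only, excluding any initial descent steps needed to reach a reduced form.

D = 20, ⌊√D⌋ = 4
descent: ρ → (5,0,-1)
descent: ρ → (-1,4,1)  [lands on river]
river: ρ → (1,4,-1)
ρ-cycle length = 2 (tail of 2 descent steps not counted)

2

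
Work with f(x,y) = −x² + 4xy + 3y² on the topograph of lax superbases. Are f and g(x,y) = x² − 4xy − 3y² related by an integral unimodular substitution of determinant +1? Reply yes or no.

D₁ = 28, D₂ = 28
river cycle of f (length 4): (3, 2, -2), (-2, 2, 3), (3, 4, -1), (-1, 4, 3)
river cycle of g (length 4): (-3, 4, 1), (1, 4, -3), (-3, 2, 2), (2, 2, -3)
cycles differ ⇒ inequivalent

no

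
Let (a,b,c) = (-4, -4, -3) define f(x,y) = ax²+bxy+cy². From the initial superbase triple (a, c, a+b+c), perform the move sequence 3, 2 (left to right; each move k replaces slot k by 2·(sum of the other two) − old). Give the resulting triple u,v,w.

start (-4,-3,-11) = (f(1,0),f(0,1),f(1,1))
replace slot 3: 2·((-4)+(-3)) − (-11) = -3 → (-4,-3,-3)
replace slot 2: 2·((-4)+(-3)) − (-3) = -11 → (-4,-11,-3)

-4,-11,-3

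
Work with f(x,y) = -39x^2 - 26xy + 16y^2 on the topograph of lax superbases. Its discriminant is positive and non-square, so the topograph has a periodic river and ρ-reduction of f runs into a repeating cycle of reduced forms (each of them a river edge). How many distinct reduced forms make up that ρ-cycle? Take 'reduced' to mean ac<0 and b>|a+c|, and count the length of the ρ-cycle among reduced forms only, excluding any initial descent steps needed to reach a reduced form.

D = 3172, ⌊√D⌋ = 56
descent: ρ → (16,26,-39)  [lands on river]
river: ρ → (-39,52,3)
river: ρ → (3,56,-3)
river: ρ → (-3,52,39)
river: ρ → (39,26,-16)
river: ρ → (-16,38,27)
river: ρ → (27,16,-27)
river: ρ → (-27,38,16)
ρ-cycle length = 8 (tail of 1 descent step not counted)

8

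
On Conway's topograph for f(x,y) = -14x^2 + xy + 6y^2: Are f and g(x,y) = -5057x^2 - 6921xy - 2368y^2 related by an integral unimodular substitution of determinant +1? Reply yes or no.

D₁ = 337, D₂ = 337
river cycle of f (length 42): (6, 11, -9), (-9, 7, 8), (8, 9, -8), (-8, 7, 9), (9, 11, -6), (-6, 13, 7), (7, 15, -4), (-4, 17, 3), (3, 13, -14), (-14, 15, 2), … (32 more)
river cycle of g (length 42): (6, 11, -9), (-9, 7, 8), (8, 9, -8), (-8, 7, 9), (9, 11, -6), (-6, 13, 7), (7, 15, -4), (-4, 17, 3), (3, 13, -14), (-14, 15, 2), … (32 more)
cycles coincide ⇒ equivalent

yes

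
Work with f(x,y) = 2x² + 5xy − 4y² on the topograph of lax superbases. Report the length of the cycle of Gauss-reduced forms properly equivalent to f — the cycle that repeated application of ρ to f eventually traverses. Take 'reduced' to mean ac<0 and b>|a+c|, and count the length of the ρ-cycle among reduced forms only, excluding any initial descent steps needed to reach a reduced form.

D = 57, ⌊√D⌋ = 7
river: ρ → (-4,3,3)
river: ρ → (3,3,-4)
river: ρ → (-4,5,2)
river: ρ → (2,7,-1)
river: ρ → (-1,7,2)
river: ρ → (2,5,-4)
ρ-cycle length = 6 (tail of 0 descent steps not counted)

6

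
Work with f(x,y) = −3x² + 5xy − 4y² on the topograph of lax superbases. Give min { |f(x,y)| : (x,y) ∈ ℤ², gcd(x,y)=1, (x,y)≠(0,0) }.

translate: b→1 (≡-5 mod 6), so (3,-5,4)→(3,1,2)
flip: (3,1,2)→(2,-1,3)
reduced (well bottom): (2,-1,3) with a≤c, −a<b≤a
well minimum |f| = |-2| = 2 (negative-definite)

2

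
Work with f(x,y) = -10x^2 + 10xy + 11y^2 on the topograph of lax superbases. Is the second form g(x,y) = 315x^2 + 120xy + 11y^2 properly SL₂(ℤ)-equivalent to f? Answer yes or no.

D₁ = 540, D₂ = 540
river cycle of f (length 8): (11, 12, -9), (-9, 6, 14), (14, 22, -1), (-1, 22, 14), (14, 6, -9), (-9, 12, 11), (11, 10, -10), (-10, 10, 11)
river cycle of g (length 8): (11, 12, -9), (-9, 6, 14), (14, 22, -1), (-1, 22, 14), (14, 6, -9), (-9, 12, 11), (11, 10, -10), (-10, 10, 11)
cycles coincide ⇒ equivalent

yes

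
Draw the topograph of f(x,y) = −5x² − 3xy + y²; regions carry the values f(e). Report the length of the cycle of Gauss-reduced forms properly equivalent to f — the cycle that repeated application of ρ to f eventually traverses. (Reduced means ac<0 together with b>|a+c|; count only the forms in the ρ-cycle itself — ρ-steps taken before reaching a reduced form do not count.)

D = 29, ⌊√D⌋ = 5
descent: ρ → (1,5,-1)  [lands on river]
river: ρ → (-1,5,1)
ρ-cycle length = 2 (tail of 1 descent step not counted)

2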